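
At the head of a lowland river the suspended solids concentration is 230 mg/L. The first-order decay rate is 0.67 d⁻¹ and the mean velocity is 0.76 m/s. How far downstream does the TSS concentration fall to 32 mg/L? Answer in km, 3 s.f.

From C = C₀·e^(−kt), t = ln(C₀/C)/k = ln(230/32)/0.67 = 1.972/0.67 = 2.944 d.
Distance = v·t = 0.76 m/s × 2.543e+05 s = 1.933e+05 m = 193.3 km.

193 km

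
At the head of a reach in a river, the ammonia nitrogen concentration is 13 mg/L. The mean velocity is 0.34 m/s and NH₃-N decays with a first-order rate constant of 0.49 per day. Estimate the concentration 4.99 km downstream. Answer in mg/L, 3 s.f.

Travel time t = 4.99 km / 0.34 m/s = 4990/0.34 = 1.468e+04 s = 0.1699 d.
First-order decay: C = 13·exp(−0.49·0.1699) = 13·0.9201 = 11.96 mg/L.

12.0 mg/L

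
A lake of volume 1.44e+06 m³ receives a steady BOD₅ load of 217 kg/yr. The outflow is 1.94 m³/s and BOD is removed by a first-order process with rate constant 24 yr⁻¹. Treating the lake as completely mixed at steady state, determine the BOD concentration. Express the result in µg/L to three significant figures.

2.27 µg/L

Outflow Q = 1.94 m³/s × 3.156e+07 s/yr = 6.122e+07 m³/yr.
Steady-state CSTR mass balance: W = Q·C + k·V·C, so C = W/(Q + kV).
Q + kV = 6.122e+07 + 24·1.44e+06 = 9.578e+07 m³/yr.
C = 217/9.578e+07 = 2.266e-06 kg/m³ = 0.002266 mg/L = 2.266 µg/L.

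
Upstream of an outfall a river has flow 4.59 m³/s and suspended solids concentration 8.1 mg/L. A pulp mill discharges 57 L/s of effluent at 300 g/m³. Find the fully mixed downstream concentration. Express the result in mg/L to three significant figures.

11.7 mg/L

57 L/s = 0.057 m³/s.
Conservation of mass across the mixing zone: C = (0.057·300 + 4.59·8.1) / (0.057 + 4.59) = 54.28/4.647 = 11.68 mg/L.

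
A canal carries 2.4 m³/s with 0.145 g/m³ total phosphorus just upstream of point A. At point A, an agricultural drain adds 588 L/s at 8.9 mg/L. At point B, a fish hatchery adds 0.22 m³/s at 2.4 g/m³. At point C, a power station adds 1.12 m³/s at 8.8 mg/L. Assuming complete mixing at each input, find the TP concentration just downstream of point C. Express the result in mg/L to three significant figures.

3.69 mg/L

588 L/s = 0.588 m³/s.
After input A: C = (2.4·0.145 + 0.588·8.9) / 2.988 = 1.868 mg/L.
After input B: C = (2.988·1.868 + 0.22·2.4) / 3.208 = 1.904 mg/L.
After input C: C = (3.208·1.904 + 1.12·8.8) / 4.328 = 3.689 mg/L.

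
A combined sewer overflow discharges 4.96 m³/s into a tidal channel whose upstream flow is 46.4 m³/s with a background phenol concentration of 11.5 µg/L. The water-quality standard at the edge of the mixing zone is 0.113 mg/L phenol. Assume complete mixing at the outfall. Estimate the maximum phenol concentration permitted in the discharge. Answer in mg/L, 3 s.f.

11.5 µg/L = 0.0115 mg/L.
Mass balance: 0.113·51.36 = 4.96·Cₑ + 46.4·0.0115.
Cₑ = (5.804 − 0.5336) / 4.96 = 1.063 mg/L.

1.06 mg/L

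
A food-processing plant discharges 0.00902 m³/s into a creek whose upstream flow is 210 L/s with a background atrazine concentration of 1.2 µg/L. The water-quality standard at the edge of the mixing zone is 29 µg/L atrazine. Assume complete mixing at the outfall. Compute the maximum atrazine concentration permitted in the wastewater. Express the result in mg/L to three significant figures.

210 L/s = 0.21 m³/s.
1.2 µg/L = 0.0012 mg/L.
29 µg/L = 0.029 mg/L.
Mass balance: 0.029·0.219 = 0.00902·Cₑ + 0.21·0.0012.
Cₑ = (0.006352 − 0.000252) / 0.00902 = 0.6762 mg/L.

0.676 mg/L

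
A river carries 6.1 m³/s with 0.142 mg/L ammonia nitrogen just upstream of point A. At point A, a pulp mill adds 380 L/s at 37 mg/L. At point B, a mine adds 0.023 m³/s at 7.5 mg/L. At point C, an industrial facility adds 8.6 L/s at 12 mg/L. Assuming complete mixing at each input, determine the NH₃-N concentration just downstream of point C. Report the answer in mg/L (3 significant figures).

380 L/s = 0.38 m³/s.
After input A: C = (6.1·0.142 + 0.38·37) / 6.48 = 2.303 mg/L.
After input B: C = (6.48·2.303 + 0.023·7.5) / 6.503 = 2.322 mg/L.
8.6 L/s = 0.0086 m³/s.
After input C: C = (6.503·2.322 + 0.0086·12) / 6.512 = 2.335 mg/L.

2.33 mg/L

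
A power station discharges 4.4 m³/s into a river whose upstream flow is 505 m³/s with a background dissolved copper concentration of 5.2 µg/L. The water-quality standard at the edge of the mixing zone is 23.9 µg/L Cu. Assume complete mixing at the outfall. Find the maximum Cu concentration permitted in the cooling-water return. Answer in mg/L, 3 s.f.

5.2 µg/L = 0.0052 mg/L.
23.9 µg/L = 0.0239 mg/L.
Mass balance: 0.0239·509.4 = 4.4·Cₑ + 505·0.0052.
Cₑ = (12.17 − 2.626) / 4.4 = 2.17 mg/L.

2.17 mg/L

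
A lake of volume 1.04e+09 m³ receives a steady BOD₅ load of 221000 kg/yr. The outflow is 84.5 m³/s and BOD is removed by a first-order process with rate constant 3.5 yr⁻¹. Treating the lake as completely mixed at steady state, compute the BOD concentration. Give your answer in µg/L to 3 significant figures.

35.0 µg/L

Outflow Q = 84.5 m³/s × 3.156e+07 s/yr = 2.667e+09 m³/yr.
Steady-state CSTR mass balance: W = Q·C + k·V·C, so C = W/(Q + kV).
Q + kV = 2.667e+09 + 3.5·1.04e+09 = 6.307e+09 m³/yr.
C = 221000/6.307e+09 = 3.504e-05 kg/m³ = 0.03504 mg/L = 35.04 µg/L.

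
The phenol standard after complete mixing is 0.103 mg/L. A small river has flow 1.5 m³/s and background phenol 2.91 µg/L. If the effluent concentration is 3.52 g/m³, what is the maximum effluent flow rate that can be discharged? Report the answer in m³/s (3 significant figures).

0.0439 m³/s

2.91 µg/L = 0.00291 mg/L.
Mass balance at complete mixing: C_std·(Q_w + Q_r) = Q_w·C_e + Q_r·C_b.
Rearranging, Q_w = Q_r·(C_std − C_b)/(C_e − C_std) = 1.5·(0.103 − 0.00291) / (3.52 − 0.103) = 0.04394 m³/s.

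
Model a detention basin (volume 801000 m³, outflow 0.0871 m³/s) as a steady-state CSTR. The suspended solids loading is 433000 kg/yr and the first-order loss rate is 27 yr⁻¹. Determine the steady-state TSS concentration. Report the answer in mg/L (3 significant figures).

Outflow Q = 0.0871 m³/s × 3.156e+07 s/yr = 2.749e+06 m³/yr.
Steady-state CSTR mass balance: W = Q·C + k·V·C, so C = W/(Q + kV).
Q + kV = 2.749e+06 + 27·801000 = 2.438e+07 m³/yr.
C = 433000/2.438e+07 = 0.01776 kg/m³ = 17.76 mg/L.

17.8 mg/L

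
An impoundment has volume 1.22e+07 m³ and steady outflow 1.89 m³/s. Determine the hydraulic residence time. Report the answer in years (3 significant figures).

Q = 1.89 m³/s × 3.156e+07 s/yr = 5.964e+07 m³/yr.
Hydraulic residence time τ = V/Q = 1.22e+07/5.964e+07 = 0.2045 yr.

0.205 yr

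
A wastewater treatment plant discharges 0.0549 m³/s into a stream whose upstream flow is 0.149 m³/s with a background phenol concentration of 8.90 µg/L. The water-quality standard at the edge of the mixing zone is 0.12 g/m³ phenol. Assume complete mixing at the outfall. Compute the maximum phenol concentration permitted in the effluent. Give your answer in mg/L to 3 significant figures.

8.90 µg/L = 0.0089 mg/L.
Mass balance: 0.12·0.2039 = 0.0549·Cₑ + 0.149·0.0089.
Cₑ = (0.02447 − 0.001326) / 0.0549 = 0.4215 mg/L.

0.422 mg/L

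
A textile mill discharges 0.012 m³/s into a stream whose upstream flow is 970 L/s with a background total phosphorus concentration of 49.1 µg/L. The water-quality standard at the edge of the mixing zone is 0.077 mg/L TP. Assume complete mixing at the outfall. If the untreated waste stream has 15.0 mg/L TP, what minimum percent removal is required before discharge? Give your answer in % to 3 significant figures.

970 L/s = 0.97 m³/s.
49.1 µg/L = 0.0491 mg/L.
Mass balance: 0.077·0.982 = 0.012·Cₑ + 0.97·0.0491.
Cₑ = (0.07561 − 0.04763) / 0.012 = 2.332 mg/L.
Required removal = 1 − 2.332/15.0 = 84.45 %.

84.5 %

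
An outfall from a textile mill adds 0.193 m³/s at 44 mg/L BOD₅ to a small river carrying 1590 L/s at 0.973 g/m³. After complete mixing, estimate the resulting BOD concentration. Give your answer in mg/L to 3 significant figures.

1590 L/s = 1.59 m³/s.
Conservation of mass across the mixing zone: C = (0.193·44 + 1.59·0.973) / (0.193 + 1.59) = 10.04/1.783 = 5.63 mg/L.

5.63 mg/L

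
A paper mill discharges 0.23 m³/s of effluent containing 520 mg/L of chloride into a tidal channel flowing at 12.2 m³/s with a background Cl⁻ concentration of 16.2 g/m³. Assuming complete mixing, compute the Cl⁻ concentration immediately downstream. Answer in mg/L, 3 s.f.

Flow-weighted mixing gives C = (0.23·520 + 12.2·16.2) / (0.23 + 12.2) = 317.2/12.43 = 25.52 mg/L.

25.5 mg/L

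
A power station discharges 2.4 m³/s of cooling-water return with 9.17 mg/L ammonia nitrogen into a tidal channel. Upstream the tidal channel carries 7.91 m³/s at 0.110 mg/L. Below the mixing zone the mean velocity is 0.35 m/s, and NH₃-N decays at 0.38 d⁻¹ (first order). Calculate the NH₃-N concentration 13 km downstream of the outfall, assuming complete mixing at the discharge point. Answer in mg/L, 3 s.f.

1.88 mg/L

After complete mixing, C₀ = (2.4·9.17 + 7.91·0.11) / 10.31 = 2.219 mg/L.
Travel time t = 1.3e+04 m / 0.35 m/s = 3.714e+04 s = 0.4299 d.
C = 2.219·exp(−0.38·0.4299) = 2.219·0.8493 = 1.885 mg/L.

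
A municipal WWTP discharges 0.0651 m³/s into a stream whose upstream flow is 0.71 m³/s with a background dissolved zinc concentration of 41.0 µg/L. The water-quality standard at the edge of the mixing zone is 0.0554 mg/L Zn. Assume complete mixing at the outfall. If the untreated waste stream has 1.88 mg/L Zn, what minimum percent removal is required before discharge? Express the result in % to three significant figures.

88.7 %

41.0 µg/L = 0.041 mg/L.
Mass balance: 0.0554·0.7751 = 0.0651·Cₑ + 0.71·0.041.
Cₑ = (0.04294 − 0.02911) / 0.0651 = 0.2125 mg/L.
Required removal = 1 − 0.2125/1.88 = 88.7 %.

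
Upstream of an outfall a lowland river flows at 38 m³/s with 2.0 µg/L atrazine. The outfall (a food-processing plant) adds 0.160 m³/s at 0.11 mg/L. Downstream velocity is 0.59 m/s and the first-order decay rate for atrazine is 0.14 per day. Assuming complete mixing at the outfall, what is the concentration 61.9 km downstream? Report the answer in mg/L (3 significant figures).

2.0 µg/L = 0.002 mg/L.
After complete mixing, C₀ = (0.16·0.11 + 38·0.002) / 38.16 = 0.002453 mg/L.
Travel time t = 6.19e+04 m / 0.59 m/s = 1.049e+05 s = 1.214 d.
C = 0.002453·exp(−0.14·1.214) = 0.002453·0.8437 = 0.002069 mg/L.

0.00207 mg/L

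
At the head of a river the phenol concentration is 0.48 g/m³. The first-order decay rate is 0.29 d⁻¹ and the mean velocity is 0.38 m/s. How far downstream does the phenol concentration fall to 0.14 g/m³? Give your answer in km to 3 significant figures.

139 km

From C = C₀·e^(−kt), t = ln(C₀/C)/k = ln(0.48/0.14)/0.29 = 1.232/0.29 = 4.249 d.
Distance = v·t = 0.38 m/s × 3.671e+05 s = 1.395e+05 m = 139.5 km.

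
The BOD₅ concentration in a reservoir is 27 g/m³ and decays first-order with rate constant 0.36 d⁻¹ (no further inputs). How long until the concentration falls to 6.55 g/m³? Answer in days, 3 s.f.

3.93 d

t = ln(C₀/C)/k = ln(27/6.55)/0.36 = 1.416/0.36 = 3.934 d.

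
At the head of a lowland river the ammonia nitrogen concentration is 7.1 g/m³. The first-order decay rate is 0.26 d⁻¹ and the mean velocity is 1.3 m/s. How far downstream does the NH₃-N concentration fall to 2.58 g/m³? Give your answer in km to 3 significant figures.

From C = C₀·e^(−kt), t = ln(C₀/C)/k = ln(7.1/2.58)/0.26 = 1.012/0.26 = 3.893 d.
Distance = v·t = 1.3 m/s × 3.364e+05 s = 4.373e+05 m = 437.3 km.

437 km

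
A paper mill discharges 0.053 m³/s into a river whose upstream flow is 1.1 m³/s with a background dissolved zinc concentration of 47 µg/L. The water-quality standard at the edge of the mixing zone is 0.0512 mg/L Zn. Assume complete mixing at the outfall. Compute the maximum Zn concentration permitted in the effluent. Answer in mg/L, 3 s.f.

0.138 mg/L

47 µg/L = 0.047 mg/L.
Mass balance: 0.0512·1.153 = 0.053·Cₑ + 1.1·0.047.
Cₑ = (0.05903 − 0.0517) / 0.053 = 0.1384 mg/L.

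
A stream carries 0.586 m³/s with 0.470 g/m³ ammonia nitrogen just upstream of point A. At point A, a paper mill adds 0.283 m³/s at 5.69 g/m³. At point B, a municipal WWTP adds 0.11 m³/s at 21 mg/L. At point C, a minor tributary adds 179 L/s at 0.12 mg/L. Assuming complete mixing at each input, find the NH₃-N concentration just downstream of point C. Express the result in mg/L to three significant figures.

After input A: C = (0.586·0.47 + 0.283·5.69) / 0.869 = 2.17 mg/L.
After input B: C = (0.869·2.17 + 0.11·21) / 0.979 = 4.286 mg/L.
179 L/s = 0.179 m³/s.
After input C: C = (0.979·4.286 + 0.179·0.12) / 1.158 = 3.642 mg/L.

3.64 mg/L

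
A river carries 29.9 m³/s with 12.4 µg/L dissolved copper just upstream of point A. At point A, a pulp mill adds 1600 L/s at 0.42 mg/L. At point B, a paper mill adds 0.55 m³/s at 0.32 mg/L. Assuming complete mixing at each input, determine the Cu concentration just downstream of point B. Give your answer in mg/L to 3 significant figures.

12.4 µg/L = 0.0124 mg/L.
1600 L/s = 1.6 m³/s.
After input A: C = (29.9·0.0124 + 1.6·0.42) / 31.5 = 0.0331 mg/L.
After input B: C = (31.5·0.0331 + 0.55·0.32) / 32.05 = 0.03803 mg/L.

0.0380 mg/L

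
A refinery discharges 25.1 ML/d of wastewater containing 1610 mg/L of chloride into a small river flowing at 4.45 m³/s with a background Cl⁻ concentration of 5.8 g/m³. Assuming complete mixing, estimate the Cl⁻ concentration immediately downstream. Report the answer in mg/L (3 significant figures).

25.1 ML/d = 0.2905 m³/s.
By mass balance at complete mixing, C = (0.2905·1610 + 4.45·5.8) / (0.2905 + 4.45) = 493.5/4.741 = 104.1 mg/L.

104 mg/L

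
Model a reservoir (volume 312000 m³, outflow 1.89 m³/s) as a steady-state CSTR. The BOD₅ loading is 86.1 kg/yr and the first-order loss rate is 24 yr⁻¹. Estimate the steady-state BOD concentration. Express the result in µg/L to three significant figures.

Outflow Q = 1.89 m³/s × 3.156e+07 s/yr = 5.964e+07 m³/yr.
Steady-state CSTR mass balance: W = Q·C + k·V·C, so C = W/(Q + kV).
Q + kV = 5.964e+07 + 24·312000 = 6.713e+07 m³/yr.
C = 86.1/6.713e+07 = 1.283e-06 kg/m³ = 0.001283 mg/L = 1.283 µg/L.

1.28 µg/L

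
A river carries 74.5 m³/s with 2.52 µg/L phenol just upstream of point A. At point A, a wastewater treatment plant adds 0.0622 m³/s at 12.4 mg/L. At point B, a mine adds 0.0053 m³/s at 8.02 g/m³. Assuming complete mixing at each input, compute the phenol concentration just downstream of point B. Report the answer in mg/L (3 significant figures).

0.0134 mg/L

2.52 µg/L = 0.00252 mg/L.
After input A: C = (74.5·0.00252 + 0.0622·12.4) / 74.56 = 0.01286 mg/L.
After input B: C = (74.56·0.01286 + 0.0053·8.02) / 74.57 = 0.01343 mg/L.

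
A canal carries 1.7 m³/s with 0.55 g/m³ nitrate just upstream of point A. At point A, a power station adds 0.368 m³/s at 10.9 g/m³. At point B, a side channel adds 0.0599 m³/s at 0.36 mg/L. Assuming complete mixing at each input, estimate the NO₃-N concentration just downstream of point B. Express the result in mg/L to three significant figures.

After input A: C = (1.7·0.55 + 0.368·10.9) / 2.068 = 2.392 mg/L.
After input B: C = (2.068·2.392 + 0.0599·0.36) / 2.128 = 2.335 mg/L.

2.33 mg/L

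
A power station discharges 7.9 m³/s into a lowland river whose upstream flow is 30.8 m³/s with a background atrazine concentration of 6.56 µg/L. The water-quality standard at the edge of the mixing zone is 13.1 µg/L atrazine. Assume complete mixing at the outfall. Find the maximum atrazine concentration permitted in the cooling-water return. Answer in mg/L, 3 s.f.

0.0386 mg/L

6.56 µg/L = 0.00656 mg/L.
13.1 µg/L = 0.0131 mg/L.
Mass balance: 0.0131·38.7 = 7.9·Cₑ + 30.8·0.00656.
Cₑ = (0.507 − 0.202) / 7.9 = 0.0386 mg/L.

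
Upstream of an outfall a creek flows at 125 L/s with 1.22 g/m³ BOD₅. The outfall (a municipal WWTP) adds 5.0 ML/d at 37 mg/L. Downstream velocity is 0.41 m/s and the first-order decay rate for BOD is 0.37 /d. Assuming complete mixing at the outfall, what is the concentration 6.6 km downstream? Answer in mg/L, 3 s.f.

5.0 ML/d = 0.05787 m³/s.
125 L/s = 0.125 m³/s.
After complete mixing, C₀ = (0.05787·37 + 0.125·1.22) / 0.1829 = 12.54 mg/L.
Travel time t = 6600 m / 0.41 m/s = 1.61e+04 s = 0.1863 d.
C = 12.54·exp(−0.37·0.1863) = 12.54·0.9334 = 11.71 mg/L.

11.7 mg/L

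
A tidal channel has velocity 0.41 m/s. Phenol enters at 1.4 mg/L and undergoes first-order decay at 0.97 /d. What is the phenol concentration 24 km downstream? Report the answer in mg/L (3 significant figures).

0.726 mg/L

Travel time t = 24 km / 0.41 m/s = 2.4e+04/0.41 = 5.854e+04 s = 0.6775 d.
First-order decay: C = 1.4·exp(−0.97·0.6775) = 1.4·0.5183 = 0.7256 mg/L.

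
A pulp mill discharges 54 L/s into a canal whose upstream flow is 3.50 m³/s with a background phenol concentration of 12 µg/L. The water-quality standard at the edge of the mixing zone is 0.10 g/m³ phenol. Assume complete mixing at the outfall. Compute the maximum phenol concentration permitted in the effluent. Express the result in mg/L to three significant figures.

5.80 mg/L

54 L/s = 0.054 m³/s.
12 µg/L = 0.012 mg/L.
Mass balance: 0.1·3.554 = 0.054·Cₑ + 3.5·0.012.
Cₑ = (0.3554 − 0.042) / 0.054 = 5.804 mg/L.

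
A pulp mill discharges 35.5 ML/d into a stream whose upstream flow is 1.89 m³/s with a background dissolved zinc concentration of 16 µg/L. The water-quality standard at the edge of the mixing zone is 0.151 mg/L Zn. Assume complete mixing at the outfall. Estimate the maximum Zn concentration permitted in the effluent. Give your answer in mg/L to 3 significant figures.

35.5 ML/d = 0.4109 m³/s.
16 µg/L = 0.016 mg/L.
Mass balance: 0.151·2.301 = 0.4109·Cₑ + 1.89·0.016.
Cₑ = (0.3474 − 0.03024) / 0.4109 = 0.772 mg/L.

0.772 mg/L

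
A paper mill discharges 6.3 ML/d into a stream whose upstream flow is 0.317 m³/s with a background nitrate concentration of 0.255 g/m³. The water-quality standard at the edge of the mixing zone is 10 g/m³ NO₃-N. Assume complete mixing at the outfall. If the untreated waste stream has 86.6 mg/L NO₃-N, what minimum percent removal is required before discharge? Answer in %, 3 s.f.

6.3 ML/d = 0.07292 m³/s.
Mass balance: 10·0.3899 = 0.07292·Cₑ + 0.317·0.255.
Cₑ = (3.899 − 0.08084) / 0.07292 = 52.37 mg/L.
Required removal = 1 − 52.37/86.6 = 39.53 %.

39.5 %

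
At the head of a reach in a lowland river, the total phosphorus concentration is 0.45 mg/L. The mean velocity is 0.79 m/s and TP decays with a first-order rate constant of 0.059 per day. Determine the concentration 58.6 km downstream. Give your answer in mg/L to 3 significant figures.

0.428 mg/L

Travel time t = 58.6 km / 0.79 m/s = 5.86e+04/0.79 = 7.418e+04 s = 0.8585 d.
First-order decay: C = 0.45·exp(−0.059·0.8585) = 0.45·0.9506 = 0.4278 mg/L.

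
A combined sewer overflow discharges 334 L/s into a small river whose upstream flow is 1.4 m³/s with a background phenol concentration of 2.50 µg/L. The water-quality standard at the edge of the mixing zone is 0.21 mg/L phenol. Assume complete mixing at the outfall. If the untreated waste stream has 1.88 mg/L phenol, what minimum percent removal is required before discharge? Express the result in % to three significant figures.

334 L/s = 0.334 m³/s.
2.50 µg/L = 0.0025 mg/L.
Mass balance: 0.21·1.734 = 0.334·Cₑ + 1.4·0.0025.
Cₑ = (0.3641 − 0.0035) / 0.334 = 1.08 mg/L.
Required removal = 1 − 1.08/1.88 = 42.57 %.

42.6 %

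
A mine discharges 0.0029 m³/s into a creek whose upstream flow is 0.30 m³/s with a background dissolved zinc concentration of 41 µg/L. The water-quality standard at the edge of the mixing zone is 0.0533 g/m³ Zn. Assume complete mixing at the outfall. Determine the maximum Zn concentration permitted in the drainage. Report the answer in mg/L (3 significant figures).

1.33 mg/L

41 µg/L = 0.041 mg/L.
Mass balance: 0.0533·0.3029 = 0.0029·Cₑ + 0.3·0.041.
Cₑ = (0.01614 − 0.0123) / 0.0029 = 1.326 mg/L.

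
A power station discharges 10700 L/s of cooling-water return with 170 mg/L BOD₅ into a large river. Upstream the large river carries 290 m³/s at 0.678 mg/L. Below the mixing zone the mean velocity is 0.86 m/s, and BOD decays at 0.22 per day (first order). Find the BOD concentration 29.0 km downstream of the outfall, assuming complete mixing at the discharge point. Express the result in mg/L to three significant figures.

10700 L/s = 10.7 m³/s.
After complete mixing, C₀ = (10.7·170 + 290·0.678) / 300.7 = 6.703 mg/L.
Travel time t = 2.9e+04 m / 0.86 m/s = 3.372e+04 s = 0.3903 d.
C = 6.703·exp(−0.22·0.3903) = 6.703·0.9177 = 6.152 mg/L.

6.15 mg/L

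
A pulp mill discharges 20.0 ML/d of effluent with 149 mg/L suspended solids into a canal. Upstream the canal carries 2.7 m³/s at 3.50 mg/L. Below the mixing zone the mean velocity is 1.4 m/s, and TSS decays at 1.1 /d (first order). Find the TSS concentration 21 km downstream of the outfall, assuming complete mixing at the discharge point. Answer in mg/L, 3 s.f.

12.4 mg/L

20.0 ML/d = 0.2315 m³/s.
After complete mixing, C₀ = (0.2315·149 + 2.7·3.5) / 2.931 = 14.99 mg/L.
Travel time t = 2.1e+04 m / 1.4 m/s = 1.5e+04 s = 0.1736 d.
C = 14.99·exp(−1.1·0.1736) = 14.99·0.8262 = 12.38 mg/L.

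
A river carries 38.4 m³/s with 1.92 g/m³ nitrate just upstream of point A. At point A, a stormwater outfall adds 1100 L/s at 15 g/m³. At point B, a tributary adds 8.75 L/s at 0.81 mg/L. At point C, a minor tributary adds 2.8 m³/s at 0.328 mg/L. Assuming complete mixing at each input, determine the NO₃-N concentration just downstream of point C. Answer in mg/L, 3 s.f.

1100 L/s = 1.1 m³/s.
After input A: C = (38.4·1.92 + 1.1·15) / 39.5 = 2.284 mg/L.
8.75 L/s = 0.00875 m³/s.
After input B: C = (39.5·2.284 + 0.00875·0.81) / 39.51 = 2.284 mg/L.
After input C: C = (39.51·2.284 + 2.8·0.328) / 42.31 = 2.154 mg/L.

2.15 mg/L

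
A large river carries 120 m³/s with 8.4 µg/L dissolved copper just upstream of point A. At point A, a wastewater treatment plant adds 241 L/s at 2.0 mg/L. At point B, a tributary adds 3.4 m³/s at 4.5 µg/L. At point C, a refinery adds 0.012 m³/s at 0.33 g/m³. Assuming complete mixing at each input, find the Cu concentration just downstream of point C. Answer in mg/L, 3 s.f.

0.0122 mg/L

8.4 µg/L = 0.0084 mg/L.
241 L/s = 0.241 m³/s.
After input A: C = (120·0.0084 + 0.241·2) / 120.2 = 0.01239 mg/L.
4.5 µg/L = 0.0045 mg/L.
After input B: C = (120.2·0.01239 + 3.4·0.0045) / 123.6 = 0.01217 mg/L.
After input C: C = (123.6·0.01217 + 0.012·0.33) / 123.7 = 0.01221 mg/L.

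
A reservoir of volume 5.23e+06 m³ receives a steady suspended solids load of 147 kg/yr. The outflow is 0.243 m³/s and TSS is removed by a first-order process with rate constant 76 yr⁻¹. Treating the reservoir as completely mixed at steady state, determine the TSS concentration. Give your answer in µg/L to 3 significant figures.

Outflow Q = 0.243 m³/s × 3.156e+07 s/yr = 7.668e+06 m³/yr.
Steady-state CSTR mass balance: W = Q·C + k·V·C, so C = W/(Q + kV).
Q + kV = 7.668e+06 + 76·5.23e+06 = 4.051e+08 m³/yr.
C = 147/4.051e+08 = 3.628e-07 kg/m³ = 0.0003628 mg/L = 0.3628 µg/L.

0.363 µg/L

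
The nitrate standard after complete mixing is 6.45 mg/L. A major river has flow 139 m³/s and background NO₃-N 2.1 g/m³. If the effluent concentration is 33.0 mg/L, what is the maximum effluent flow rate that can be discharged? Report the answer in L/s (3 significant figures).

Mass balance at complete mixing: C_std·(Q_w + Q_r) = Q_w·C_e + Q_r·C_b.
Rearranging, Q_w = Q_r·(C_std − C_b)/(C_e − C_std) = 139·(6.45 − 2.1) / (33 − 6.45) = 22.77 m³/s.
= 2.277e+04 L/s.

22800 L/s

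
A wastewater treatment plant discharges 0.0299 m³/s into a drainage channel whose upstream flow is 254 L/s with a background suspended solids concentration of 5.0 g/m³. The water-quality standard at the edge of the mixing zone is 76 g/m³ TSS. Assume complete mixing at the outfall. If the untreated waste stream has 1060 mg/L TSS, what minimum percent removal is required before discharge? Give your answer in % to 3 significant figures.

254 L/s = 0.254 m³/s.
Mass balance: 76·0.2839 = 0.0299·Cₑ + 0.254·5.
Cₑ = (21.58 − 1.27) / 0.0299 = 679.1 mg/L.
Required removal = 1 − 679.1/1060 = 35.93 %.

35.9 %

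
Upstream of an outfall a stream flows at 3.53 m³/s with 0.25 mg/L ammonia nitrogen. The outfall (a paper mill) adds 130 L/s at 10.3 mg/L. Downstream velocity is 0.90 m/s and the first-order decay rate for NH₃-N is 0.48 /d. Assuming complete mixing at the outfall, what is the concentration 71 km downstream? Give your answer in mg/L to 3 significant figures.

0.392 mg/L

130 L/s = 0.13 m³/s.
After complete mixing, C₀ = (0.13·10.3 + 3.53·0.25) / 3.66 = 0.607 mg/L.
Travel time t = 7.1e+04 m / 0.90 m/s = 7.889e+04 s = 0.9131 d.
C = 0.607·exp(−0.48·0.9131) = 0.607·0.6452 = 0.3916 mg/L.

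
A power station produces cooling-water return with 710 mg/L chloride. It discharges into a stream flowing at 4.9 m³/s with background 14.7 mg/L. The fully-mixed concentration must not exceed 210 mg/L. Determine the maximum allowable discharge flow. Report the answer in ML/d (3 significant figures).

Mass balance at complete mixing: C_std·(Q_w + Q_r) = Q_w·C_e + Q_r·C_b.
Rearranging, Q_w = Q_r·(C_std − C_b)/(C_e − C_std) = 4.9·(210 − 14.7) / (710 − 210) = 1.914 m³/s.
= 165.4 ML/d.

165 ML/d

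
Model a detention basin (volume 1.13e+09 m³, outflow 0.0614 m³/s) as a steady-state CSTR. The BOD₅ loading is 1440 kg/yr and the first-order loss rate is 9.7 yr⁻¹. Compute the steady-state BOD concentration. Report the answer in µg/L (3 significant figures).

Outflow Q = 0.0614 m³/s × 3.156e+07 s/yr = 1.938e+06 m³/yr.
Steady-state CSTR mass balance: W = Q·C + k·V·C, so C = W/(Q + kV).
Q + kV = 1.938e+06 + 9.7·1.13e+09 = 1.096e+10 m³/yr.
C = 1440/1.096e+10 = 1.314e-07 kg/m³ = 0.0001314 mg/L = 0.1314 µg/L.

0.131 µg/L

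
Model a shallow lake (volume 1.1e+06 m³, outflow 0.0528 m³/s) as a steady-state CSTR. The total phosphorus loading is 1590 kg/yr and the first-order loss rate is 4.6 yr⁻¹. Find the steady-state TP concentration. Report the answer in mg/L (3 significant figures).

0.236 mg/L

Outflow Q = 0.0528 m³/s × 3.156e+07 s/yr = 1.666e+06 m³/yr.
Steady-state CSTR mass balance: W = Q·C + k·V·C, so C = W/(Q + kV).
Q + kV = 1.666e+06 + 4.6·1.1e+06 = 6.726e+06 m³/yr.
C = 1590/6.726e+06 = 0.0002364 kg/m³ = 0.2364 mg/L.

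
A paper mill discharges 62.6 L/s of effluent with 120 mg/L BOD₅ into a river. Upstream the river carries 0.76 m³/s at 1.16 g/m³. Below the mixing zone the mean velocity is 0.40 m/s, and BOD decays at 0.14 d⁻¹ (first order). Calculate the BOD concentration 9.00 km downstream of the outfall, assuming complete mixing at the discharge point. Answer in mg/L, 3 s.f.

62.6 L/s = 0.0626 m³/s.
After complete mixing, C₀ = (0.0626·120 + 0.76·1.16) / 0.8226 = 10.2 mg/L.
Travel time t = 9000 m / 0.40 m/s = 2.25e+04 s = 0.2604 d.
C = 10.2·exp(−0.14·0.2604) = 10.2·0.9642 = 9.838 mg/L.

9.84 mg/L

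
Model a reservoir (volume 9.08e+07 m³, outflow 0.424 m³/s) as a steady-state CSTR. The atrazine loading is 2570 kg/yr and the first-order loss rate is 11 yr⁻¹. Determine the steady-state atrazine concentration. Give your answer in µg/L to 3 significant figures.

Outflow Q = 0.424 m³/s × 3.156e+07 s/yr = 1.338e+07 m³/yr.
Steady-state CSTR mass balance: W = Q·C + k·V·C, so C = W/(Q + kV).
Q + kV = 1.338e+07 + 11·9.08e+07 = 1.012e+09 m³/yr.
C = 2570/1.012e+09 = 2.539e-06 kg/m³ = 0.002539 mg/L = 2.539 µg/L.

2.54 µg/L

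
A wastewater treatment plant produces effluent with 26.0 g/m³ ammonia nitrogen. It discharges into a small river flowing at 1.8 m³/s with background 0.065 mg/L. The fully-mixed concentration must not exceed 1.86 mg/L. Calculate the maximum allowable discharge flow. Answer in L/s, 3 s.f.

Mass balance at complete mixing: C_std·(Q_w + Q_r) = Q_w·C_e + Q_r·C_b.
Rearranging, Q_w = Q_r·(C_std − C_b)/(C_e − C_std) = 1.8·(1.86 − 0.065) / (26 − 1.86) = 0.1338 m³/s.
= 133.8 L/s.

134 L/s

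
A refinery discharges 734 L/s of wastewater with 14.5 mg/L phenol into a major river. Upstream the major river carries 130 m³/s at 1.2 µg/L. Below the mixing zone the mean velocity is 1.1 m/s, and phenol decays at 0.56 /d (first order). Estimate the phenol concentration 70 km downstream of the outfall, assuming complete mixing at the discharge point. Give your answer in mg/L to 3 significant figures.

0.0547 mg/L

734 L/s = 0.734 m³/s.
1.2 µg/L = 0.0012 mg/L.
After complete mixing, C₀ = (0.734·14.5 + 130·0.0012) / 130.7 = 0.0826 mg/L.
Travel time t = 7e+04 m / 1.1 m/s = 6.364e+04 s = 0.7365 d.
C = 0.0826·exp(−0.56·0.7365) = 0.0826·0.662 = 0.05468 mg/L.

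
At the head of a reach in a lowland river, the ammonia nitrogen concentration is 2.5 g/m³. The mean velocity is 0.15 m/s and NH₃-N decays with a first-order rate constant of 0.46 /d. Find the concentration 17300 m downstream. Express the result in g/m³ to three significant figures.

Travel time t = 17300 m / 0.15 m/s = 1.73e+04/0.15 = 1.153e+05 s = 1.335 d.
First-order decay: C = 2.5·exp(−0.46·1.335) = 2.5·0.5412 = 1.353 g/m³.

1.35 g/m³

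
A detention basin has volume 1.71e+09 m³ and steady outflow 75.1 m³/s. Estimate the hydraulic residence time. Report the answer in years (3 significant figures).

0.722 yr

Q = 75.1 m³/s × 3.156e+07 s/yr = 2.37e+09 m³/yr.
Hydraulic residence time τ = V/Q = 1.71e+09/2.37e+09 = 0.7215 yr.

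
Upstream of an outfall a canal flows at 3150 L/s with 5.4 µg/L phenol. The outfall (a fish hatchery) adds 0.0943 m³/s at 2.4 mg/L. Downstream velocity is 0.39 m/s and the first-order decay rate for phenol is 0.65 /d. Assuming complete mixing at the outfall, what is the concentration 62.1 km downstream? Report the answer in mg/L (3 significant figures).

3150 L/s = 3.15 m³/s.
5.4 µg/L = 0.0054 mg/L.
After complete mixing, C₀ = (0.0943·2.4 + 3.15·0.0054) / 3.244 = 0.075 mg/L.
Travel time t = 6.21e+04 m / 0.39 m/s = 1.592e+05 s = 1.843 d.
C = 0.075·exp(−0.65·1.843) = 0.075·0.3018 = 0.02264 mg/L.

0.0226 mg/L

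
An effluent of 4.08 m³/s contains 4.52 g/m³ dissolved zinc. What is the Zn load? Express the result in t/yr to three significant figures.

582 t/yr

Mass flux = Q·C = 4.08 m³/s × 4.52 g/m³ = 18.44 g/s.
= 18.44 g/s × 31.56 = 582 t/yr.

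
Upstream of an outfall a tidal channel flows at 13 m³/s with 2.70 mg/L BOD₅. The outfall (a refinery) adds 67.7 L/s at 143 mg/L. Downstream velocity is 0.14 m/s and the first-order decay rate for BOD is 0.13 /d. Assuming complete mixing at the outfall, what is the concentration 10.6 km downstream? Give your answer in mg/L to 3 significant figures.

67.7 L/s = 0.0677 m³/s.
After complete mixing, C₀ = (0.0677·143 + 13·2.7) / 13.07 = 3.427 mg/L.
Travel time t = 1.06e+04 m / 0.14 m/s = 7.571e+04 s = 0.8763 d.
C = 3.427·exp(−0.13·0.8763) = 3.427·0.8923 = 3.058 mg/L.

3.06 mg/L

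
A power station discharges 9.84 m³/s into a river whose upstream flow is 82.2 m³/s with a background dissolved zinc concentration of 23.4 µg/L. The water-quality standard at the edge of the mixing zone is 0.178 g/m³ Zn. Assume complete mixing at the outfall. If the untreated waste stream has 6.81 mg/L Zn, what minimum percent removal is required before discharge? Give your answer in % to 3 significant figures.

78.4 %

23.4 µg/L = 0.0234 mg/L.
Mass balance: 0.178·92.04 = 9.84·Cₑ + 82.2·0.0234.
Cₑ = (16.38 − 1.923) / 9.84 = 1.469 mg/L.
Required removal = 1 − 1.469/6.81 = 78.42 %.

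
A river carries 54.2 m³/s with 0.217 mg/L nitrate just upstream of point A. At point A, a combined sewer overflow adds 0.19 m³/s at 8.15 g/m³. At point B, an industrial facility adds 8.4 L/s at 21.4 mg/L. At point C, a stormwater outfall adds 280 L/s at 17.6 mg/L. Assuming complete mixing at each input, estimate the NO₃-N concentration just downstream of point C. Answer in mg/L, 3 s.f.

0.337 mg/L

After input A: C = (54.2·0.217 + 0.19·8.15) / 54.39 = 0.2447 mg/L.
8.4 L/s = 0.0084 m³/s.
After input B: C = (54.39·0.2447 + 0.0084·21.4) / 54.4 = 0.248 mg/L.
280 L/s = 0.28 m³/s.
After input C: C = (54.4·0.248 + 0.28·17.6) / 54.68 = 0.3368 mg/L.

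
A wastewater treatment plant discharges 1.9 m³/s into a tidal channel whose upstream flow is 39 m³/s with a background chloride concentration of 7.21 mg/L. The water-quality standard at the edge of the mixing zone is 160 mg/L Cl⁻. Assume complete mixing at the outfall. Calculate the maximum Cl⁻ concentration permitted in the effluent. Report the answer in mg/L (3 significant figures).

3300 mg/L

Mass balance: 160·40.9 = 1.9·Cₑ + 39·7.21.
Cₑ = (6544 − 281.2) / 1.9 = 3296 mg/L.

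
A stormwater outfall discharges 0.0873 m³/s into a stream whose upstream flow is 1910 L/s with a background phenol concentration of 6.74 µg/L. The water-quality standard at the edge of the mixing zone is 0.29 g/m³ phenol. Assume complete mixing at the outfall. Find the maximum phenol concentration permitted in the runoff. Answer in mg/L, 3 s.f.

1910 L/s = 1.91 m³/s.
6.74 µg/L = 0.00674 mg/L.
Mass balance: 0.29·1.997 = 0.0873·Cₑ + 1.91·0.00674.
Cₑ = (0.5792 − 0.01287) / 0.0873 = 6.487 mg/L.

6.49 mg/L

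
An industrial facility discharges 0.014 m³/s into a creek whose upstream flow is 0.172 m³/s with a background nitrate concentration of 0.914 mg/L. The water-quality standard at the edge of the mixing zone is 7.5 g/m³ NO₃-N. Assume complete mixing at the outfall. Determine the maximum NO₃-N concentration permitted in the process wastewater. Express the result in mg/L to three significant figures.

88.4 mg/L

Mass balance: 7.5·0.186 = 0.014·Cₑ + 0.172·0.914.
Cₑ = (1.395 − 0.1572) / 0.014 = 88.41 mg/L.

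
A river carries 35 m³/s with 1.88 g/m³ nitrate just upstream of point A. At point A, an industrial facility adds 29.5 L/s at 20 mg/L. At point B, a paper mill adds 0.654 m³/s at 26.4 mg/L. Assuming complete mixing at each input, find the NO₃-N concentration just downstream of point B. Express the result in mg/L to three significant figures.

29.5 L/s = 0.0295 m³/s.
After input A: C = (35·1.88 + 0.0295·20) / 35.03 = 1.895 mg/L.
After input B: C = (35.03·1.895 + 0.654·26.4) / 35.68 = 2.344 mg/L.

2.34 mg/L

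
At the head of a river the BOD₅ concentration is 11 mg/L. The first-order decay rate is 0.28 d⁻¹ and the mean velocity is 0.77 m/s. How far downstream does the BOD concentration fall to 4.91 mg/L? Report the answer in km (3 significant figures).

From C = C₀·e^(−kt), t = ln(C₀/C)/k = ln(11/4.91)/0.28 = 0.8066/0.28 = 2.881 d.
Distance = v·t = 0.77 m/s × 2.489e+05 s = 1.917e+05 m = 191.7 km.

192 km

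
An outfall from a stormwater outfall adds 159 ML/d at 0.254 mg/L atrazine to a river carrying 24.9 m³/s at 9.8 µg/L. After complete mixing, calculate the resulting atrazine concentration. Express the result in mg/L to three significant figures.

0.0266 mg/L

159 ML/d = 1.84 m³/s.
9.8 µg/L = 0.0098 mg/L.
Conservation of mass across the mixing zone: C = (1.84·0.254 + 24.9·0.0098) / (1.84 + 24.9) = 0.7115/26.74 = 0.02661 mg/L.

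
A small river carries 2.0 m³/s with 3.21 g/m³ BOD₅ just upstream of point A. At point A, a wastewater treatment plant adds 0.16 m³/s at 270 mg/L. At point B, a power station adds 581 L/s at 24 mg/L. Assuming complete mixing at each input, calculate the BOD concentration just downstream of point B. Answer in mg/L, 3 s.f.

After input A: C = (2·3.21 + 0.16·270) / 2.16 = 22.97 mg/L.
581 L/s = 0.581 m³/s.
After input B: C = (2.16·22.97 + 0.581·24) / 2.741 = 23.19 mg/L.

23.2 mg/L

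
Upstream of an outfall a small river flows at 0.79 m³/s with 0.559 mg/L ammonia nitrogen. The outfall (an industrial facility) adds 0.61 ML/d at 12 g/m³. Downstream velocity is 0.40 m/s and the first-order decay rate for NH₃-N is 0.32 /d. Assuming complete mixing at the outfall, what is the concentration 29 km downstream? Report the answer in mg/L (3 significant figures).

0.505 mg/L

0.61 ML/d = 0.00706 m³/s.
After complete mixing, C₀ = (0.00706·12 + 0.79·0.559) / 0.7971 = 0.6603 mg/L.
Travel time t = 2.9e+04 m / 0.40 m/s = 7.25e+04 s = 0.8391 d.
C = 0.6603·exp(−0.32·0.8391) = 0.6603·0.7645 = 0.5048 mg/L.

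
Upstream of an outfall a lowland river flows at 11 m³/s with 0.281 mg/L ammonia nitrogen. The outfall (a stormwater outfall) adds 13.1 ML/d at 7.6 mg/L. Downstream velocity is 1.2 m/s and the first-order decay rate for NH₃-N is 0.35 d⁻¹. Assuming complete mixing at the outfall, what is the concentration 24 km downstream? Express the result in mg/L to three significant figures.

0.351 mg/L

13.1 ML/d = 0.1516 m³/s.
After complete mixing, C₀ = (0.1516·7.6 + 11·0.281) / 11.15 = 0.3805 mg/L.
Travel time t = 2.4e+04 m / 1.2 m/s = 2e+04 s = 0.2315 d.
C = 0.3805·exp(−0.35·0.2315) = 0.3805·0.9222 = 0.3509 mg/L.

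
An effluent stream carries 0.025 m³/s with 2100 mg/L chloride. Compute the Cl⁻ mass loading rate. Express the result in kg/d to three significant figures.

Mass flux = Q·C = 0.025 m³/s × 2100 g/m³ = 52.5 g/s.
= 52.5 g/s × 86.4 = 4536 kg/d.

4540 kg/d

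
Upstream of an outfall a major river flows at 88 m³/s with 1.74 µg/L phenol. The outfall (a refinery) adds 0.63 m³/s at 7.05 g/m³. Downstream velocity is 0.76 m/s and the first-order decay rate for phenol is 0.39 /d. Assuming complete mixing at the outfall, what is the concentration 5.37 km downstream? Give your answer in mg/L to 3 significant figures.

0.0502 mg/L

1.74 µg/L = 0.00174 mg/L.
After complete mixing, C₀ = (0.63·7.05 + 88·0.00174) / 88.63 = 0.05184 mg/L.
Travel time t = 5370 m / 0.76 m/s = 7066 s = 0.08178 d.
C = 0.05184·exp(−0.39·0.08178) = 0.05184·0.9686 = 0.05021 mg/L.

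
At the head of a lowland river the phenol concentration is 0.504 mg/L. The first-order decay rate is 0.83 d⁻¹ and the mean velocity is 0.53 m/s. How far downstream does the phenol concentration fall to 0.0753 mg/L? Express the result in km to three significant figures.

105 km

From C = C₀·e^(−kt), t = ln(C₀/C)/k = ln(0.504/0.0753)/0.83 = 1.901/0.83 = 2.29 d.
Distance = v·t = 0.53 m/s × 1.979e+05 s = 1.049e+05 m = 104.9 km.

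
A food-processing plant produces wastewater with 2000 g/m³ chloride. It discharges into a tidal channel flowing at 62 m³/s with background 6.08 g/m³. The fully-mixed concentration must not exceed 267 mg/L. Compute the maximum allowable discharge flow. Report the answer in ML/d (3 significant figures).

807 ML/d

Mass balance at complete mixing: C_std·(Q_w + Q_r) = Q_w·C_e + Q_r·C_b.
Rearranging, Q_w = Q_r·(C_std − C_b)/(C_e − C_std) = 62·(267 − 6.08) / (2000 − 267) = 9.335 m³/s.
= 806.5 ML/d.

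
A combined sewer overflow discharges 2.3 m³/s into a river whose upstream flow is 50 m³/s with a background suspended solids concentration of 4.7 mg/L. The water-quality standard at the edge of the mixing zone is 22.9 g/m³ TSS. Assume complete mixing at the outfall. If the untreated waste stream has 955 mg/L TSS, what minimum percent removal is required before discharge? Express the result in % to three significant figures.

56.2 %

Mass balance: 22.9·52.3 = 2.3·Cₑ + 50·4.7.
Cₑ = (1198 − 235) / 2.3 = 418.6 mg/L.
Required removal = 1 − 418.6/955 = 56.17 %.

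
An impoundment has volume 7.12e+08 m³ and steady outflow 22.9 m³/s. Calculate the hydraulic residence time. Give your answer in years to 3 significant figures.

Q = 22.9 m³/s × 3.156e+07 s/yr = 7.227e+08 m³/yr.
Hydraulic residence time τ = V/Q = 7.12e+08/7.227e+08 = 0.9852 yr.

0.985 yr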